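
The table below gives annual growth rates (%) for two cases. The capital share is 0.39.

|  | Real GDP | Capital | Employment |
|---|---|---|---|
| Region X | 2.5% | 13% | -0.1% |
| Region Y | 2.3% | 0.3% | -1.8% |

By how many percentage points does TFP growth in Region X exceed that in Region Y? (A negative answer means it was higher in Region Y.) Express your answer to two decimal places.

-5.79 percentage points

Labor's share = 1 − 0.39 = 0.61.
Region X: TFP = 2.5 − 5.07 + 0.061 = -2.509%.
Region Y: TFP = 2.3 − 0.117 + 1.098 = 3.281%.
Difference = -2.509 − (3.281) = -5.79 pp.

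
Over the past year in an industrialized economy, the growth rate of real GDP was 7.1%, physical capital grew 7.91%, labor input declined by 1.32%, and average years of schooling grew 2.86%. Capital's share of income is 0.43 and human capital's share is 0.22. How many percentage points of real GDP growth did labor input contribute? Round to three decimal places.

Labor's share = 1 − 0.43 − 0.22 = 0.35.
Contribution = share × growth = 0.35 × (-1.32) = -0.462 pp.

-0.462 pp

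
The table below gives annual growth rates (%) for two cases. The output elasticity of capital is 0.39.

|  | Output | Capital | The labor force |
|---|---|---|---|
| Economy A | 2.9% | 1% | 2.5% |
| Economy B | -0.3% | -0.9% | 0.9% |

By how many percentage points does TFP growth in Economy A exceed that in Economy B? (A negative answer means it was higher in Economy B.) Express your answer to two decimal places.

1.48 percentage points

Labor's share = 1 − 0.39 = 0.61.
Economy A: TFP = 2.9 − 0.39 − 1.525 = 0.985%.
Economy B: TFP = -0.3 + 0.351 − 0.549 = -0.498%.
Difference = 0.985 − (-0.498) = 1.483 pp.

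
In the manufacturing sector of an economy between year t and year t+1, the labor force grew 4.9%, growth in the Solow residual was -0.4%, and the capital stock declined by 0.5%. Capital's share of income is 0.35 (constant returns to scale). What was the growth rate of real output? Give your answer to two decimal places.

Labor's share = 1 − 0.35 = 0.65.
The capital stock: 0.35 × (-0.5) = -0.175 pp.
The labor force: 0.65 × 4.9 = 3.185 pp.
Output growth = -0.4 + 3.01 = 2.61%.

2.61%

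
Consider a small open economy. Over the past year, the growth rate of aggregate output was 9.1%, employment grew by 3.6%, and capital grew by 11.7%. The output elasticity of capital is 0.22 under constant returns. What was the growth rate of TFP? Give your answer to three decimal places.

3.718%

Labor's share = 1 − 0.22 = 0.78.
Capital: 0.22 × 11.7 = 2.574 pp.
Employment: 0.78 × 3.6 = 2.808 pp.
TFP growth = 9.1 − 5.382 = 3.718%.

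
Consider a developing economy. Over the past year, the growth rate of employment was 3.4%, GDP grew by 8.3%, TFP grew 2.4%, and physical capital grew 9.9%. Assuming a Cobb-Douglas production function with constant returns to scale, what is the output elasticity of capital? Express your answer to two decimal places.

gY = gA + α·gK + (1−α)·gL, so gY − gA − gL = α(gK − gL).
8.3 − 2.4 − 3.4 = α × (9.9 − 3.4).
2.5 = 6.5 α, so α = 0.3846.

α = 0.38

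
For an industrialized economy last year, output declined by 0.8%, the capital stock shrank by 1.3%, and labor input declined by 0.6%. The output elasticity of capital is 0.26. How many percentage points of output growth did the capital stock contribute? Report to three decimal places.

-0.338 percentage points

Contribution = share × growth = 0.26 × (-1.3) = -0.338 pp.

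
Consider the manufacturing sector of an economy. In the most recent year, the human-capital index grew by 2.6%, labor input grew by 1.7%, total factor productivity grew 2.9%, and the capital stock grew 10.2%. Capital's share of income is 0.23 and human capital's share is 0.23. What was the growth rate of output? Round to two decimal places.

Labor's share = 1 − 0.23 − 0.23 = 0.54.
The capital stock: 0.23 × 10.2 = 2.346 pp.
The human-capital index: 0.23 × 2.6 = 0.598 pp.
Labor input: 0.54 × 1.7 = 0.918 pp.
Output growth = 2.9 + 3.862 = 6.762%.

6.76%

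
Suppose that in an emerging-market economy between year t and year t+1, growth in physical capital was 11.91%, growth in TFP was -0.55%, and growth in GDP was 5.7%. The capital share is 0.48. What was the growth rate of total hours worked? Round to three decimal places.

Labor's share = 1 − 0.48 = 0.52.
gY = gA + 0.48×11.91 + 0.52×g.
0.52×g = 5.7 + 0.55 − 5.7168 = 0.5332.
g = 0.5332 / 0.52 = 1.02538%.

1.025%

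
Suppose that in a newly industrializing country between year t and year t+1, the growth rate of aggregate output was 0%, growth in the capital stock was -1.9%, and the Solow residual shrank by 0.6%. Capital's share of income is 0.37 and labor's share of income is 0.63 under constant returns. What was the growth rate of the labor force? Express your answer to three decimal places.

2.068%

Labor's share = 1 − 0.37 = 0.63.
gY = gA + 0.37×(-1.9) + 0.63×g.
0.63×g = 0 + 0.6 + 0.703 = 1.303.
g = 1.303 / 0.63 = 2.06825%.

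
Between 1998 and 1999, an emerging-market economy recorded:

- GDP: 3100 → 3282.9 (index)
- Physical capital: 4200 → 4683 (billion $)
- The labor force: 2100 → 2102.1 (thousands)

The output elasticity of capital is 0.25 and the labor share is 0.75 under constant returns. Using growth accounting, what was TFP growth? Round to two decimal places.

GDP growth = (3282.9 − 3100) / 3100 = 5.9%.
Physical capital growth = (4683 − 4200) / 4200 = 11.5%.
The labor force growth = (2102.1 − 2100) / 2100 = 0.1%.
Labor's share = 1 − 0.25 = 0.75.
Physical capital: 0.25 × 11.5 = 2.875 pp.
The labor force: 0.75 × 0.1 = 0.075 pp.
TFP growth = 5.9 − 2.95 = 2.95%.

2.95%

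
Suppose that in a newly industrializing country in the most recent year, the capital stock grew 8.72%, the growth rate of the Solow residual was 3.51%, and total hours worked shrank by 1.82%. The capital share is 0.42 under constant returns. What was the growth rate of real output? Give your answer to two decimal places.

Real output grew 6.12%.

Labor's share = 1 − 0.42 = 0.58.
The capital stock: 0.42 × 8.72 = 3.6624 pp.
Total hours worked: 0.58 × (-1.82) = -1.0556 pp.
Output growth = 3.51 + 2.6068 = 6.1168%.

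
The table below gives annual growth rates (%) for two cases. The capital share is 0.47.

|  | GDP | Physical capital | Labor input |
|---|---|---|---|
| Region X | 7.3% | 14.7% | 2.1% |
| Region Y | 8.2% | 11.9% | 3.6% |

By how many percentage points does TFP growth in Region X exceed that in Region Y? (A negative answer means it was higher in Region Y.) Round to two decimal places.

-1.42 percentage points

Labor's share = 1 − 0.47 = 0.53.
Region X: TFP = 7.3 − 6.909 − 1.113 = -0.722%.
Region Y: TFP = 8.2 − 5.593 − 1.908 = 0.699%.
Difference = -0.722 − (0.699) = -1.421 pp.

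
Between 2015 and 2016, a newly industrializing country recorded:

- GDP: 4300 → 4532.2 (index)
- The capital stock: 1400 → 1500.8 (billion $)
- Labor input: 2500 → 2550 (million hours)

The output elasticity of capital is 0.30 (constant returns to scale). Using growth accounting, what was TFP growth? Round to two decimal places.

GDP growth = (4532.2 − 4300) / 4300 = 5.4%.
The capital stock growth = (1500.8 − 1400) / 1400 = 7.2%.
Labor input growth = (2550 − 2500) / 2500 = 2%.
Labor's share = 1 − 0.3 = 0.7.
The capital stock: 0.3 × 7.2 = 2.16 pp.
Labor input: 0.7 × 2 = 1.4 pp.
TFP growth = 5.4 − 3.56 = 1.84%.

1.84%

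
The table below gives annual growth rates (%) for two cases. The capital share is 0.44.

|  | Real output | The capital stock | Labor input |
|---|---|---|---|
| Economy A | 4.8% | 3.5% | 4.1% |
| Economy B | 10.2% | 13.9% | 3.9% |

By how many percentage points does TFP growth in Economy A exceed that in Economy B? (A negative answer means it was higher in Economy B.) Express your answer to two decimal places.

Labor's share = 1 − 0.44 = 0.56.
Economy A: TFP = 4.8 − 1.54 − 2.296 = 0.964%.
Economy B: TFP = 10.2 − 6.116 − 2.184 = 1.9%.
Difference = 0.964 − (1.9) = -0.936 pp.

-0.94 percentage points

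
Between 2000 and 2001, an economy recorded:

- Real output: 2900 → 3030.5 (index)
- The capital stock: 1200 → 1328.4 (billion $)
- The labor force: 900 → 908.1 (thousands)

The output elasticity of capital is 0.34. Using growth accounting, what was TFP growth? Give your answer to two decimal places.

0.27%

Real output growth = (3030.5 − 2900) / 2900 = 4.5%.
The capital stock growth = (1328.4 − 1200) / 1200 = 10.7%.
The labor force growth = (908.1 − 900) / 900 = 0.9%.
Labor's share = 1 − 0.34 = 0.66.
The capital stock: 0.34 × 10.7 = 3.638 pp.
The labor force: 0.66 × 0.9 = 0.594 pp.
TFP growth = 4.5 − 4.232 = 0.268%.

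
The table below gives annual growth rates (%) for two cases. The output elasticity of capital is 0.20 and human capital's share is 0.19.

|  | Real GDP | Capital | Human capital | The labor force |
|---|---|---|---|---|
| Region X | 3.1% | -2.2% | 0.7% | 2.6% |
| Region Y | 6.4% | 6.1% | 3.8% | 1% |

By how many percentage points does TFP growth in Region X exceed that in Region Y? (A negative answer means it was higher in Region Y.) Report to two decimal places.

-2.03 percentage points

Labor's share = 1 − 0.2 − 0.19 = 0.61.
Region X: TFP = 3.1 + 0.44 − 0.133 − 1.586 = 1.821%.
Region Y: TFP = 6.4 − 1.22 − 0.722 − 0.61 = 3.848%.
Difference = 1.821 − (3.848) = -2.027 pp.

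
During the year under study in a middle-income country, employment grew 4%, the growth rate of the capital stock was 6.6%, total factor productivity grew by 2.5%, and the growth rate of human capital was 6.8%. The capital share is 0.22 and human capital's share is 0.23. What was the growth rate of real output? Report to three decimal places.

Labor's share = 1 − 0.22 − 0.23 = 0.55.
The capital stock: 0.22 × 6.6 = 1.452 pp.
Human capital: 0.23 × 6.8 = 1.564 pp.
Employment: 0.55 × 4 = 2.2 pp.
Output growth = 2.5 + 5.216 = 7.716%.

7.716%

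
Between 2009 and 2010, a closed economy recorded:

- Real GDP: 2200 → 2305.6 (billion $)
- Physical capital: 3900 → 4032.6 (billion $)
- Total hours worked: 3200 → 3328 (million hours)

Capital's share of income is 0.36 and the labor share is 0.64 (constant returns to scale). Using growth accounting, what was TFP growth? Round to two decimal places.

TFP grew 1.02%.

Real GDP growth = (2305.6 − 2200) / 2200 = 4.8%.
Physical capital growth = (4032.6 − 3900) / 3900 = 3.4%.
Total hours worked growth = (3328 − 3200) / 3200 = 4%.
Labor's share = 1 − 0.36 = 0.64.
Physical capital: 0.36 × 3.4 = 1.224 pp.
Total hours worked: 0.64 × 4 = 2.56 pp.
TFP growth = 4.8 − 3.784 = 1.016%.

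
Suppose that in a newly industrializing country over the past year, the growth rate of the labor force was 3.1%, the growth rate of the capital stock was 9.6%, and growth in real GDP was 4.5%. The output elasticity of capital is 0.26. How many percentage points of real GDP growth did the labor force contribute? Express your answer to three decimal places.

2.294 pp

Labor's share = 1 − 0.26 = 0.74.
Contribution = share × growth = 0.74 × 3.1 = 2.294 pp.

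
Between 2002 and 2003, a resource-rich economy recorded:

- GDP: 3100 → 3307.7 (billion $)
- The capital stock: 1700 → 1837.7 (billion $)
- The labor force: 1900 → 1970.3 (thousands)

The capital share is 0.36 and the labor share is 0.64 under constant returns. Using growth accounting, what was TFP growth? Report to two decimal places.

GDP growth = (3307.7 − 3100) / 3100 = 6.7%.
The capital stock growth = (1837.7 − 1700) / 1700 = 8.1%.
The labor force growth = (1970.3 − 1900) / 1900 = 3.7%.
Labor's share = 1 − 0.36 = 0.64.
The capital stock: 0.36 × 8.1 = 2.916 pp.
The labor force: 0.64 × 3.7 = 2.368 pp.
TFP growth = 6.7 − 5.284 = 1.416%.

TFP growth was 1.42%.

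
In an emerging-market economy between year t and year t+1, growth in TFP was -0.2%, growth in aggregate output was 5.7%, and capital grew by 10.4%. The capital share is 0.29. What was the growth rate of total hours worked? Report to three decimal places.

4.062%

Labor's share = 1 − 0.29 = 0.71.
gY = gA + 0.29×10.4 + 0.71×g.
0.71×g = 5.7 + 0.2 − 3.016 = 2.884.
g = 2.884 / 0.71 = 4.06197%.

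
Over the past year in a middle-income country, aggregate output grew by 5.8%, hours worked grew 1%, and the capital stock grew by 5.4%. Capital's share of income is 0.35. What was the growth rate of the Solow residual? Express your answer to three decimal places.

3.260%

Labor's share = 1 − 0.35 = 0.65.
The capital stock: 0.35 × 5.4 = 1.89 pp.
Hours worked: 0.65 × 1 = 0.65 pp.
TFP growth = 5.8 − 2.54 = 3.26%.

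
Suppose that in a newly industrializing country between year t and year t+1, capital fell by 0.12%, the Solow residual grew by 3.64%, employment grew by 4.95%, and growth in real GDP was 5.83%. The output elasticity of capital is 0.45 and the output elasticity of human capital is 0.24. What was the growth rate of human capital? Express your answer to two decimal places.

Labor's share = 1 − 0.45 − 0.24 = 0.31.
gY = gA + 0.45×(-0.12) + 0.31×4.95 + 0.24×g.
0.24×g = 5.83 − 3.64 − 1.4805 = 0.7095.
g = 0.7095 / 0.24 = 2.9563%.

Human capital growth was 2.96%.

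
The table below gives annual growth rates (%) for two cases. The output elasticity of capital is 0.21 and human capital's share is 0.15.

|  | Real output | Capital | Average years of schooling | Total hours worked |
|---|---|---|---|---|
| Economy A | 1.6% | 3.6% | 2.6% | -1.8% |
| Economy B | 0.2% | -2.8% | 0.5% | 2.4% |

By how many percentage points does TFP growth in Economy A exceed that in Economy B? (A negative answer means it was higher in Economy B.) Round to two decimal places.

Labor's share = 1 − 0.21 − 0.15 = 0.64.
Economy A: TFP = 1.6 − 0.756 − 0.39 + 1.152 = 1.606%.
Economy B: TFP = 0.2 + 0.588 − 0.075 − 1.536 = -0.823%.
Difference = 1.606 − (-0.823) = 2.429 pp.

2.43 percentage points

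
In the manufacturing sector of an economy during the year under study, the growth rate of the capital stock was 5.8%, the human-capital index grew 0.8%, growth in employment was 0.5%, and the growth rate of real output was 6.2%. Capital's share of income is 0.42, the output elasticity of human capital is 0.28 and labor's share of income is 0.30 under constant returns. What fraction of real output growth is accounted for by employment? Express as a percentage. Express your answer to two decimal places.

2.42%

Labor's share = 1 − 0.42 − 0.28 = 0.3.
Employment contributed 0.3 × 0.5 = 0.15 pp.
Share of growth = 0.15 / 6.2 × 100 = 2.4194%.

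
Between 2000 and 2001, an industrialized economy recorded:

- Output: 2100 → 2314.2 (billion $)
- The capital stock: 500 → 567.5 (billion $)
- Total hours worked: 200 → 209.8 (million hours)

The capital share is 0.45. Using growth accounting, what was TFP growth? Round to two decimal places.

1.43%

Output growth = (2314.2 − 2100) / 2100 = 10.2%.
The capital stock growth = (567.5 − 500) / 500 = 13.5%.
Total hours worked growth = (209.8 − 200) / 200 = 4.9%.
Labor's share = 1 − 0.45 = 0.55.
The capital stock: 0.45 × 13.5 = 6.075 pp.
Total hours worked: 0.55 × 4.9 = 2.695 pp.
TFP growth = 10.2 − 8.77 = 1.43%.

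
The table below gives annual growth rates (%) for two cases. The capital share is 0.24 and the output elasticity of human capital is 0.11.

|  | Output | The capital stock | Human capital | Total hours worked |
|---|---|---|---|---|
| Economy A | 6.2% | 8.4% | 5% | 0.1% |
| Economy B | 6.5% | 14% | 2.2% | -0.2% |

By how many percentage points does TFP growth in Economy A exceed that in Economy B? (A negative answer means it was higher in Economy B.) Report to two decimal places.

Labor's share = 1 − 0.24 − 0.11 = 0.65.
Economy A: TFP = 6.2 − 2.016 − 0.55 − 0.065 = 3.569%.
Economy B: TFP = 6.5 − 3.36 − 0.242 + 0.13 = 3.028%.
Difference = 3.569 − (3.028) = 0.541 pp.

0.54 percentage points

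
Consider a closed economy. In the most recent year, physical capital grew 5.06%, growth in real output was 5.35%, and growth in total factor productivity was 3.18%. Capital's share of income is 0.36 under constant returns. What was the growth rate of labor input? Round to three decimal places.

Labor input grew 0.544%.

Labor's share = 1 − 0.36 = 0.64.
gY = gA + 0.36×5.06 + 0.64×g.
0.64×g = 5.35 − 3.18 − 1.8216 = 0.3484.
g = 0.3484 / 0.64 = 0.54438%.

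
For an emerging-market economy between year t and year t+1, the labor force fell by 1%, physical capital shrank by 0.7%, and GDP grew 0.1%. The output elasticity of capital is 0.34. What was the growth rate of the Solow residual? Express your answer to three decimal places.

Labor's share = 1 − 0.34 = 0.66.
Physical capital: 0.34 × (-0.7) = -0.238 pp.
The labor force: 0.66 × (-1) = -0.66 pp.
TFP growth = 0.1 + 0.898 = 0.998%.

The Solow residual growth was 0.998%.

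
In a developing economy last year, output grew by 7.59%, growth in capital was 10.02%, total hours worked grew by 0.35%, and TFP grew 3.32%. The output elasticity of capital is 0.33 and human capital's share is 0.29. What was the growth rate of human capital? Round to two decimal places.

Labor's share = 1 − 0.33 − 0.29 = 0.38.
gY = gA + 0.33×10.02 + 0.38×0.35 + 0.29×g.
0.29×g = 7.59 − 3.32 − 3.4396 = 0.8304.
g = 0.8304 / 0.29 = 2.8634%.

2.86%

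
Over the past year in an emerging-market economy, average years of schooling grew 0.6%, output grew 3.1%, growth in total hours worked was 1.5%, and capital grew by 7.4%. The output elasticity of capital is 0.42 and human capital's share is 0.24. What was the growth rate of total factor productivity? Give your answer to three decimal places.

-0.662%

Labor's share = 1 − 0.42 − 0.24 = 0.34.
Capital: 0.42 × 7.4 = 3.108 pp.
Average years of schooling: 0.24 × 0.6 = 0.144 pp.
Total hours worked: 0.34 × 1.5 = 0.51 pp.
TFP growth = 3.1 − 3.762 = -0.662%.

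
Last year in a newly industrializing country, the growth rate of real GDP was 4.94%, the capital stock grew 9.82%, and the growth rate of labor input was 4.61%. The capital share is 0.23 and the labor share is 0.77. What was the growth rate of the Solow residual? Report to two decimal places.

-0.87%

Labor's share = 1 − 0.23 = 0.77.
The capital stock: 0.23 × 9.82 = 2.2586 pp.
Labor input: 0.77 × 4.61 = 3.5497 pp.
TFP growth = 4.94 − 5.8083 = -0.8683%.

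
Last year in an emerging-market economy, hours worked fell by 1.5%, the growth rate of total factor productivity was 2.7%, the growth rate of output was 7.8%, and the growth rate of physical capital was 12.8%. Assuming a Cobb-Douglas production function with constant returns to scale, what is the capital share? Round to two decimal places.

gY = gA + α·gK + (1−α)·gL, so gY − gA − gL = α(gK − gL).
7.8 − 2.7 + 1.5 = α × (12.8 − (-1.5)).
6.6 = 14.3 α, so α = 0.4615.

0.46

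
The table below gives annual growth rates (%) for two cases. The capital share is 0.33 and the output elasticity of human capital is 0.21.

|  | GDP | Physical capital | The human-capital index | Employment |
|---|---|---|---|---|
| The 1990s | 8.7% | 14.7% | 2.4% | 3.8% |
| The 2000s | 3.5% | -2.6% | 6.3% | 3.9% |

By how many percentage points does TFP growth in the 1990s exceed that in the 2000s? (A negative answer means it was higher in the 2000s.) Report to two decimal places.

0.36 percentage points

Labor's share = 1 − 0.33 − 0.21 = 0.46.
The 1990s: TFP = 8.7 − 4.851 − 0.504 − 1.748 = 1.597%.
The 2000s: TFP = 3.5 + 0.858 − 1.323 − 1.794 = 1.241%.
Difference = 1.597 − (1.241) = 0.356 pp.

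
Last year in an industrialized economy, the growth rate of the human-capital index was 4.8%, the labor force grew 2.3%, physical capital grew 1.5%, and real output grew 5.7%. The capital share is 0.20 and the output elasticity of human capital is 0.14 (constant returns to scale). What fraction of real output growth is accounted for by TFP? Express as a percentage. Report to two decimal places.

TFP accounted for 56.32% of growth.

Labor's share = 1 − 0.2 − 0.14 = 0.66.
Physical capital: 0.2 × 1.5 = 0.3 pp.
The human-capital index: 0.14 × 4.8 = 0.672 pp.
The labor force: 0.66 × 2.3 = 1.518 pp.
TFP growth = 5.7 − 2.49 = 3.21%.
TFP share of growth = 3.21 / 5.7 × 100 = 56.3158%.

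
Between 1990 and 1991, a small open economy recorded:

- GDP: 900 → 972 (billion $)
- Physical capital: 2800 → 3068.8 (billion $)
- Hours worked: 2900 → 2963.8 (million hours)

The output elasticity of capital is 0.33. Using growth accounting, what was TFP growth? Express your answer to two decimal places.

3.36%

GDP growth = (972 − 900) / 900 = 8%.
Physical capital growth = (3068.8 − 2800) / 2800 = 9.6%.
Hours worked growth = (2963.8 − 2900) / 2900 = 2.2%.
Labor's share = 1 − 0.33 = 0.67.
Physical capital: 0.33 × 9.6 = 3.168 pp.
Hours worked: 0.67 × 2.2 = 1.474 pp.
TFP growth = 8 − 4.642 = 3.358%.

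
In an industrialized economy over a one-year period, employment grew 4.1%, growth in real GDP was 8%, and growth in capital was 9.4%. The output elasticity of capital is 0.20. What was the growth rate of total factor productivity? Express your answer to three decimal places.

Total factor productivity grew 2.840%.

Labor's share = 1 − 0.2 = 0.8.
Capital: 0.2 × 9.4 = 1.88 pp.
Employment: 0.8 × 4.1 = 3.28 pp.
TFP growth = 8 − 5.16 = 2.84%.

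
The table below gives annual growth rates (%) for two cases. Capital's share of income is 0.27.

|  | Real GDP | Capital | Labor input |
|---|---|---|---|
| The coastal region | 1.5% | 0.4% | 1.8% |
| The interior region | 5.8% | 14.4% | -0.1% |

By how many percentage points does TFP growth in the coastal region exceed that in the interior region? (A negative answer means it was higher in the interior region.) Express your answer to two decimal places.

Labor's share = 1 − 0.27 = 0.73.
The coastal region: TFP = 1.5 − 0.108 − 1.314 = 0.078%.
The interior region: TFP = 5.8 − 3.888 + 0.073 = 1.985%.
Difference = 0.078 − (1.985) = -1.907 pp.

-1.91 percentage points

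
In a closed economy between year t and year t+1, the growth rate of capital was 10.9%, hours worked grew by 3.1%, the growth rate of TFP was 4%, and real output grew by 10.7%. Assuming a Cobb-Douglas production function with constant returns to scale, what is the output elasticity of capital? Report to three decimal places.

α = 0.462

gY = gA + α·gK + (1−α)·gL, so gY − gA − gL = α(gK − gL).
10.7 − 4 − 3.1 = α × (10.9 − 3.1).
3.6 = 7.8 α, so α = 0.46154.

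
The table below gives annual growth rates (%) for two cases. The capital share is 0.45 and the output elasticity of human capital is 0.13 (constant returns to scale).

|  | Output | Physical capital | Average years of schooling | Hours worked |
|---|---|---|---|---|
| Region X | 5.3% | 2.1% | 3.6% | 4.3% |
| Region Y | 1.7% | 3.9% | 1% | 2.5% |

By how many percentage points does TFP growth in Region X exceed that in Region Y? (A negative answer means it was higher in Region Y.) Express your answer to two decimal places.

Labor's share = 1 − 0.45 − 0.13 = 0.42.
Region X: TFP = 5.3 − 0.945 − 0.468 − 1.806 = 2.081%.
Region Y: TFP = 1.7 − 1.755 − 0.13 − 1.05 = -1.235%.
Difference = 2.081 − (-1.235) = 3.316 pp.

3.32 percentage points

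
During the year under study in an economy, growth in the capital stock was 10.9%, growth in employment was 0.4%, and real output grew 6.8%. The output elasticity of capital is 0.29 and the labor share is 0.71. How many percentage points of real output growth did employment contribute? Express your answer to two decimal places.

0.28 pp

Labor's share = 1 − 0.29 = 0.71.
Contribution = share × growth = 0.71 × 0.4 = 0.284 pp.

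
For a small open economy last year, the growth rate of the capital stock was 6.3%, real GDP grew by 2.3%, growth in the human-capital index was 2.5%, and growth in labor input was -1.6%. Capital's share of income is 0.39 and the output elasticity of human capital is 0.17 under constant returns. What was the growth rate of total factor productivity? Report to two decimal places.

Labor's share = 1 − 0.39 − 0.17 = 0.44.
The capital stock: 0.39 × 6.3 = 2.457 pp.
The human-capital index: 0.17 × 2.5 = 0.425 pp.
Labor input: 0.44 × (-1.6) = -0.704 pp.
TFP growth = 2.3 − 2.178 = 0.122%.

0.12%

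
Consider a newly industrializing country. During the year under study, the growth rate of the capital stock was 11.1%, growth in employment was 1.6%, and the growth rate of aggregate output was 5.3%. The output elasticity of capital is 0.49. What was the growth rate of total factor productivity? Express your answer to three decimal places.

Labor's share = 1 − 0.49 = 0.51.
The capital stock: 0.49 × 11.1 = 5.439 pp.
Employment: 0.51 × 1.6 = 0.816 pp.
TFP growth = 5.3 − 6.255 = -0.955%.

-0.955%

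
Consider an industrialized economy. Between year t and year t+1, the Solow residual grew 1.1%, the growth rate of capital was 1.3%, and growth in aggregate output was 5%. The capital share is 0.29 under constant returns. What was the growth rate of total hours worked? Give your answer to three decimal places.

4.962%

Labor's share = 1 − 0.29 = 0.71.
gY = gA + 0.29×1.3 + 0.71×g.
0.71×g = 5 − 1.1 − 0.377 = 3.523.
g = 3.523 / 0.71 = 4.96197%.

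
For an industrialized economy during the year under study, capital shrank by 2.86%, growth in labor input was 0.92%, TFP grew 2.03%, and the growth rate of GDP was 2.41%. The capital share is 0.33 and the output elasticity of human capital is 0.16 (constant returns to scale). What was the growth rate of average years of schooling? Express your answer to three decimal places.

Labor's share = 1 − 0.33 − 0.16 = 0.51.
gY = gA + 0.33×(-2.86) + 0.51×0.92 + 0.16×g.
0.16×g = 2.41 − 2.03 + 0.4746 = 0.8546.
g = 0.8546 / 0.16 = 5.34125%.

Average years of schooling growth was 5.341%.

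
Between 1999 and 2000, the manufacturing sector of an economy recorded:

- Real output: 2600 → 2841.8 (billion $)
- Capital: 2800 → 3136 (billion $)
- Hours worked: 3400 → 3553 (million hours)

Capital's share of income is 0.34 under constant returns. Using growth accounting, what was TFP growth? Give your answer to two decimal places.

2.25%

Real output growth = (2841.8 − 2600) / 2600 = 9.3%.
Capital growth = (3136 − 2800) / 2800 = 12%.
Hours worked growth = (3553 − 3400) / 3400 = 4.5%.
Labor's share = 1 − 0.34 = 0.66.
Capital: 0.34 × 12 = 4.08 pp.
Hours worked: 0.66 × 4.5 = 2.97 pp.
TFP growth = 9.3 − 7.05 = 2.25%.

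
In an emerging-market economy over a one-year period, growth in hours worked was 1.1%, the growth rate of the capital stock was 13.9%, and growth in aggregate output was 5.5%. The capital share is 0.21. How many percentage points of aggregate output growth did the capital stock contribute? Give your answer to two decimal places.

Contribution = share × growth = 0.21 × 13.9 = 2.919 pp.

2.92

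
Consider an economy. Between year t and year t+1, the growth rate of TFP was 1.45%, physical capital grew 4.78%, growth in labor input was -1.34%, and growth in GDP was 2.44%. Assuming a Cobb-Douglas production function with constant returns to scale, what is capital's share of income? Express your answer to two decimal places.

0.38

gY = gA + α·gK + (1−α)·gL, so gY − gA − gL = α(gK − gL).
2.44 − 1.45 + 1.34 = α × (4.78 − (-1.34)).
2.33 = 6.12 α, so α = 0.3807.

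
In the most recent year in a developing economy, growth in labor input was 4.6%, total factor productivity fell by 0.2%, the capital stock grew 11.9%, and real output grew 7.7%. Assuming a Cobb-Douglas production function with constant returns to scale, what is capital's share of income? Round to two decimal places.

Capital's share of income is 0.45.

gY = gA + α·gK + (1−α)·gL, so gY − gA − gL = α(gK − gL).
7.7 + 0.2 − 4.6 = α × (11.9 − 4.6).
3.3 = 7.3 α, so α = 0.4521.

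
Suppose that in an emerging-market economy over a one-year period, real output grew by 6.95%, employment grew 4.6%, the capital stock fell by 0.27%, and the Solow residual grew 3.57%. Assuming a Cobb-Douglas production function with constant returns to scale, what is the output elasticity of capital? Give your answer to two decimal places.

0.25

gY = gA + α·gK + (1−α)·gL, so gY − gA − gL = α(gK − gL).
6.95 − 3.57 − 4.6 = α × (-0.27 − 4.6).
-1.22 = -4.87 α, so α = 0.2505.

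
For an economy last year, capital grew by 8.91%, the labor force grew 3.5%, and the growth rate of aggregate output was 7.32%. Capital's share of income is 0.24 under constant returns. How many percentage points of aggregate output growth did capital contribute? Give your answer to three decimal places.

Contribution = share × growth = 0.24 × 8.91 = 2.1384 pp.

2.138 percentage points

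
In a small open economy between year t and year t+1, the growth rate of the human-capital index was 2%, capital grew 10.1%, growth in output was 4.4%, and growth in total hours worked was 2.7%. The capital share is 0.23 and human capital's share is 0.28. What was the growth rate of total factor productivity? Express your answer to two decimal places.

Total factor productivity grew 0.19%.

Labor's share = 1 − 0.23 − 0.28 = 0.49.
Capital: 0.23 × 10.1 = 2.323 pp.
The human-capital index: 0.28 × 2 = 0.56 pp.
Total hours worked: 0.49 × 2.7 = 1.323 pp.
TFP growth = 4.4 − 4.206 = 0.194%.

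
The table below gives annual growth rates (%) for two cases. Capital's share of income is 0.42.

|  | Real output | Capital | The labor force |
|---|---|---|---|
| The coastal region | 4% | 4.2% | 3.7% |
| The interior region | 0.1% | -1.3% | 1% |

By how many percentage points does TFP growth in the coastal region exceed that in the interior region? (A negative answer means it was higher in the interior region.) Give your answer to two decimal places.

Labor's share = 1 − 0.42 = 0.58.
The coastal region: TFP = 4 − 1.764 − 2.146 = 0.09%.
The interior region: TFP = 0.1 + 0.546 − 0.58 = 0.066%.
Difference = 0.09 − (0.066) = 0.024 pp.

0.02 percentage points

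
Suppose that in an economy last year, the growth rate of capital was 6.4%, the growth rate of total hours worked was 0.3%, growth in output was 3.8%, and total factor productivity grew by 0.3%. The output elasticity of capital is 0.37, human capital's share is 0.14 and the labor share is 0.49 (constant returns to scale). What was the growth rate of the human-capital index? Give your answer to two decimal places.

Labor's share = 1 − 0.37 − 0.14 = 0.49.
gY = gA + 0.37×6.4 + 0.49×0.3 + 0.14×g.
0.14×g = 3.8 − 0.3 − 2.515 = 0.985.
g = 0.985 / 0.14 = 7.0357%.

7.04%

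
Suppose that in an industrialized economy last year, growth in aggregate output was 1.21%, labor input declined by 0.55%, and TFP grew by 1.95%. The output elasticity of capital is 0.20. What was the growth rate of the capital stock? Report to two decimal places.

Labor's share = 1 − 0.2 = 0.8.
gY = gA + 0.8×(-0.55) + 0.2×g.
0.2×g = 1.21 − 1.95 + 0.44 = -0.3.
g = -0.3 / 0.2 = -1.5%.

-1.50%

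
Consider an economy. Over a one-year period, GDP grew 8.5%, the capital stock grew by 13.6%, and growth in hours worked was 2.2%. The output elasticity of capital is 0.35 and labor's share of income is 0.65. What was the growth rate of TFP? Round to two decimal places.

Labor's share = 1 − 0.35 = 0.65.
The capital stock: 0.35 × 13.6 = 4.76 pp.
Hours worked: 0.65 × 2.2 = 1.43 pp.
TFP growth = 8.5 − 6.19 = 2.31%.

TFP grew 2.31%.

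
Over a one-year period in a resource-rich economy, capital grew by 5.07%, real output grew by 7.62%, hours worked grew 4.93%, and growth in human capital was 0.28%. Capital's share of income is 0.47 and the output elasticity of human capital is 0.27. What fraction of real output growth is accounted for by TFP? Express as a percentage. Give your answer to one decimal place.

Labor's share = 1 − 0.47 − 0.27 = 0.26.
Capital: 0.47 × 5.07 = 2.3829 pp.
Human capital: 0.27 × 0.28 = 0.0756 pp.
Hours worked: 0.26 × 4.93 = 1.2818 pp.
TFP growth = 7.62 − 3.7403 = 3.8797%.
TFP share of growth = 3.8797 / 7.62 × 100 = 50.915%.

TFP accounted for 50.9% of growth.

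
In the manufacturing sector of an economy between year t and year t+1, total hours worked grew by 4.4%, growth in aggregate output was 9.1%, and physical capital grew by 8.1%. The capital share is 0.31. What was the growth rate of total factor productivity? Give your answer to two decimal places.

Labor's share = 1 − 0.31 = 0.69.
Physical capital: 0.31 × 8.1 = 2.511 pp.
Total hours worked: 0.69 × 4.4 = 3.036 pp.
TFP growth = 9.1 − 5.547 = 3.553%.

3.55%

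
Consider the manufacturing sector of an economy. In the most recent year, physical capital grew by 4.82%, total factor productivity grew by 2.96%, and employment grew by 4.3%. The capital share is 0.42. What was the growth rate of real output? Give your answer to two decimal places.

Labor's share = 1 − 0.42 = 0.58.
Physical capital: 0.42 × 4.82 = 2.0244 pp.
Employment: 0.58 × 4.3 = 2.494 pp.
Output growth = 2.96 + 4.5184 = 7.4784%.

7.48%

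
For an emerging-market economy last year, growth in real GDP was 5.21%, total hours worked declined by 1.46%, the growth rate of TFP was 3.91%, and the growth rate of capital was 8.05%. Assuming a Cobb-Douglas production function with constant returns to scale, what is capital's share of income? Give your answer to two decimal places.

gY = gA + α·gK + (1−α)·gL, so gY − gA − gL = α(gK − gL).
5.21 − 3.91 + 1.46 = α × (8.05 − (-1.46)).
2.76 = 9.51 α, so α = 0.2902.

0.29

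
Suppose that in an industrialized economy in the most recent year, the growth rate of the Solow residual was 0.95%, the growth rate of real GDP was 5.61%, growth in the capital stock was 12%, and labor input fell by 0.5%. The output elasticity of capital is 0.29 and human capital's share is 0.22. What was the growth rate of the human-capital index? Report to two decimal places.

The human-capital index grew 6.48%.

Labor's share = 1 − 0.29 − 0.22 = 0.49.
gY = gA + 0.29×12 + 0.49×(-0.5) + 0.22×g.
0.22×g = 5.61 − 0.95 − 3.235 = 1.425.
g = 1.425 / 0.22 = 6.4773%.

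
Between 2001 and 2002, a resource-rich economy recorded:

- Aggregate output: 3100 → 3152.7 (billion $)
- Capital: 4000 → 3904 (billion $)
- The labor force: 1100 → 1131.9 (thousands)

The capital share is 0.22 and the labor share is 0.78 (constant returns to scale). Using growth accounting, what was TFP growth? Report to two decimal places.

Aggregate output growth = (3152.7 − 3100) / 3100 = 1.7%.
Capital growth = (3904 − 4000) / 4000 = -2.4%.
The labor force growth = (1131.9 − 1100) / 1100 = 2.9%.
Labor's share = 1 − 0.22 = 0.78.
Capital: 0.22 × (-2.4) = -0.528 pp.
The labor force: 0.78 × 2.9 = 2.262 pp.
TFP growth = 1.7 − 1.734 = -0.034%.

-0.03%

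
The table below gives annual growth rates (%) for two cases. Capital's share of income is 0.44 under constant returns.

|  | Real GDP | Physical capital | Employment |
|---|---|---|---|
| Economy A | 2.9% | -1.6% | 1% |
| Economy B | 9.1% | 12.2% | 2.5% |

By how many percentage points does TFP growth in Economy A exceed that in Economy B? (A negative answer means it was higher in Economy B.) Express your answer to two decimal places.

0.71 percentage points

Labor's share = 1 − 0.44 = 0.56.
Economy A: TFP = 2.9 + 0.704 − 0.56 = 3.044%.
Economy B: TFP = 9.1 − 5.368 − 1.4 = 2.332%.
Difference = 3.044 − (2.332) = 0.712 pp.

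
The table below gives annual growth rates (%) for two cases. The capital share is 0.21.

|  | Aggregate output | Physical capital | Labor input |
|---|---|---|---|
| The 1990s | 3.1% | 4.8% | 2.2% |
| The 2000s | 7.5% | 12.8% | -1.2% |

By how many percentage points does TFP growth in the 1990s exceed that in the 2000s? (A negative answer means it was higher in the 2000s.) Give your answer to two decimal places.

-5.41 percentage points

Labor's share = 1 − 0.21 = 0.79.
The 1990s: TFP = 3.1 − 1.008 − 1.738 = 0.354%.
The 2000s: TFP = 7.5 − 2.688 + 0.948 = 5.76%.
Difference = 0.354 − (5.76) = -5.406 pp.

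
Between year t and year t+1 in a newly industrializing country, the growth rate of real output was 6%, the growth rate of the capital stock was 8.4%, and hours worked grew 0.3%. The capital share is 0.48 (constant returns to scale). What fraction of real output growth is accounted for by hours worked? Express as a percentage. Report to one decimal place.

Labor's share = 1 − 0.48 = 0.52.
Hours worked contributed 0.52 × 0.3 = 0.156 pp.
Share of growth = 0.156 / 6 × 100 = 2.6%.

2.6%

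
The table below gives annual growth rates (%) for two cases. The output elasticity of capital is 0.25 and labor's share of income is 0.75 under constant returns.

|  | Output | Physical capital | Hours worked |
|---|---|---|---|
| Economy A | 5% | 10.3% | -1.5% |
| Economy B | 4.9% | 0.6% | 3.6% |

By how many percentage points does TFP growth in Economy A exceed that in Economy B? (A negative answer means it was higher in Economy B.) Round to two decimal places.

Labor's share = 1 − 0.25 = 0.75.
Economy A: TFP = 5 − 2.575 + 1.125 = 3.55%.
Economy B: TFP = 4.9 − 0.15 − 2.7 = 2.05%.
Difference = 3.55 − (2.05) = 1.5 pp.

1.50 percentage points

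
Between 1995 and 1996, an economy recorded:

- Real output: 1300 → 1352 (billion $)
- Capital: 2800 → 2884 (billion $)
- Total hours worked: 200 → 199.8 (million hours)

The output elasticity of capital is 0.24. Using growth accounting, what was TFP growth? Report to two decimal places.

TFP growth was 3.36%.

Real output growth = (1352 − 1300) / 1300 = 4%.
Capital growth = (2884 − 2800) / 2800 = 3%.
Total hours worked growth = (199.8 − 200) / 200 = -0.1%.
Labor's share = 1 − 0.24 = 0.76.
Capital: 0.24 × 3 = 0.72 pp.
Total hours worked: 0.76 × (-0.1) = -0.076 pp.
TFP growth = 4 − 0.644 = 3.356%.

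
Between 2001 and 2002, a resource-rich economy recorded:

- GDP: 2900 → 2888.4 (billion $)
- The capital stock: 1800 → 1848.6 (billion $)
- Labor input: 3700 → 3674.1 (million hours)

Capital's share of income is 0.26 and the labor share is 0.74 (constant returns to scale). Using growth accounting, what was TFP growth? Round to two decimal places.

GDP growth = (2888.4 − 2900) / 2900 = -0.4%.
The capital stock growth = (1848.6 − 1800) / 1800 = 2.7%.
Labor input growth = (3674.1 − 3700) / 3700 = -0.7%.
Labor's share = 1 − 0.26 = 0.74.
The capital stock: 0.26 × 2.7 = 0.702 pp.
Labor input: 0.74 × (-0.7) = -0.518 pp.
TFP growth = -0.4 − 0.184 = -0.584%.

-0.58%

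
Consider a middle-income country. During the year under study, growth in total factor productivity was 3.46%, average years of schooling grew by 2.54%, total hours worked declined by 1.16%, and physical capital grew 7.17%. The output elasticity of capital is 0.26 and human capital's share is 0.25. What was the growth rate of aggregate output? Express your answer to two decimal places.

5.39%

Labor's share = 1 − 0.26 − 0.25 = 0.49.
Physical capital: 0.26 × 7.17 = 1.8642 pp.
Average years of schooling: 0.25 × 2.54 = 0.635 pp.
Total hours worked: 0.49 × (-1.16) = -0.5684 pp.
Output growth = 3.46 + 1.9308 = 5.3908%.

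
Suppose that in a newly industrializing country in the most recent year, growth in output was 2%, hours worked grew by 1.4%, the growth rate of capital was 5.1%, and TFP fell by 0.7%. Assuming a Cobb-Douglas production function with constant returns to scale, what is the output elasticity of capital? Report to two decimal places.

α = 0.35

gY = gA + α·gK + (1−α)·gL, so gY − gA − gL = α(gK − gL).
2 + 0.7 − 1.4 = α × (5.1 − 1.4).
1.3 = 3.7 α, so α = 0.3514.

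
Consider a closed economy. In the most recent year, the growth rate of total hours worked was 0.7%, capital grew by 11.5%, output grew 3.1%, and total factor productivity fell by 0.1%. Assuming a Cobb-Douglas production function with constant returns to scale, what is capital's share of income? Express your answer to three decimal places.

α = 0.231

gY = gA + α·gK + (1−α)·gL, so gY − gA − gL = α(gK − gL).
3.1 + 0.1 − 0.7 = α × (11.5 − 0.7).
2.5 = 10.8 α, so α = 0.23148.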